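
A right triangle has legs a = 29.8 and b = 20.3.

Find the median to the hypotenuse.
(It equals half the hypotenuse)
Hypotenuse c = √(a² + b²) = √(888.04 + 412.09) = √1300.13 ≈ 36.0573
Median to hypotenuse = c/2 ≈ 36.0573/2 ≈ 18.0287

Median = 18.03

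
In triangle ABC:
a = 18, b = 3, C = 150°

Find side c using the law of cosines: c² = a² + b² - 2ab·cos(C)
c² = 18² + 3² − 2·18·3·cos(150°)
cos(150°) ≈ -0.866025
c² ≈ 324 + 9 − 108·(-0.866025) ≈ 333 + 93.5307 ≈ 426.531
c ≈ √426.531 ≈ 20.6526

c = 20.65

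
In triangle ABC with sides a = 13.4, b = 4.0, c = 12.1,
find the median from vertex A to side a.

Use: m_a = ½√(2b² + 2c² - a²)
m_a = ½√(2·4.0² + 2·12.1² − 13.4²) = ½√(2·16 + 2·146.41 − 179.56) = ½√(32 + 292.82 − 179.56) = ½√145.26
√145.26 ≈ 12.0524, so m_a ≈ 6.02619

m_a = 6.026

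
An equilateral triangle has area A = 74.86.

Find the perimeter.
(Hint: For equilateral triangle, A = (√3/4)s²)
A = (√3/4)s²  ⇒  s² = 4A/√3 = 4·74.86/√3 = 299.44/1.73205 ≈ 172.882
s ≈ √172.882 ≈ 13.1485
Perimeter = 3s ≈ 3·13.1485 ≈ 39.4454

Perimeter = 39.45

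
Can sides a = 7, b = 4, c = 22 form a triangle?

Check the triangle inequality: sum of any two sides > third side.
a + b vs c: 7 + 4 = 11 ≤ 22  ✗
a + c vs b: 7 + 22 = 29 > 4  ✓
b + c vs a: 4 + 22 = 26 > 7  ✓

No: 7 + 4 = 11 is not > 22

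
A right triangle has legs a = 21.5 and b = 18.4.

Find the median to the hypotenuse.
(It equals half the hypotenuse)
Hypotenuse c = √(a² + b²) = √(462.25 + 338.56) = √800.81 ≈ 28.2986
Median to hypotenuse = c/2 ≈ 28.2986/2 ≈ 14.1493

Median = 14.15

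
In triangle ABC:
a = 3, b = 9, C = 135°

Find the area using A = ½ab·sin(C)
A = ½·a·b·sin(C) = ½·3·9·sin(135°)
sin(135°) ≈ 0.707107
A ≈ ½·27·0.707107 = 13.5·0.707107 ≈ 9.54594

Area = 9.546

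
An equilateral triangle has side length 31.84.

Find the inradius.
r = Area/s with s the semi-perimeter.
Area = (√3/4)·31.84² = (√3/4)·1013.7856 ≈ 0.433013·1013.7856 ≈ 438.982
s = 3·31.84/2 = 47.76
r ≈ 438.982/47.76 ≈ 9.19142
(Equivalently r = side/(2√3) = 31.84/3.4641 ≈ 9.19142.)

r = 9.191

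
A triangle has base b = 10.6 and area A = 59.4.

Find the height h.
A = ½·b·h  ⇒  h = 2A/b = 2·59.4/10.6 = 118.8/10.6 ≈ 11.2075

h = 11.21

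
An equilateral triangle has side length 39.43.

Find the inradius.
r = Area/s with s the semi-perimeter.
Area = (√3/4)·39.43² = (√3/4)·1554.7249 ≈ 0.433013·1554.7249 ≈ 673.216
s = 3·39.43/2 = 59.145
r ≈ 673.216/59.145 ≈ 11.3825
(Equivalently r = side/(2√3) = 39.43/3.4641 ≈ 11.3825.)

r = 11.38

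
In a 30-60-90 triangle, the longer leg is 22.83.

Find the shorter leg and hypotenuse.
In a 30-60-90 triangle the sides are in ratio 1 : √3 : 2, so short leg = long leg/√3 and hypotenuse = 2·(short leg).
Short leg = 22.83/√3 ≈ 22.83/1.73205 ≈ 13.1809
Hypotenuse = 2·13.1809 ≈ 26.3618

Short leg = 13.18, Hypotenuse = 26.36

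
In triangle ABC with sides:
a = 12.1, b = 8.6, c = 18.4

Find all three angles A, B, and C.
Law of cosines for each angle (a² = 146.41, b² = 73.96, c² = 338.56):
cos(A) = (b² + c² − a²)/(2bc) = (73.96 + 338.56 − 146.41)/(2·8.6·18.4) = 266.11/316.48 ≈ 0.840843  ⇒  A ≈ 32.7708°
cos(B) = (a² + c² − b²)/(2ac) = (146.41 + 338.56 − 73.96)/(2·12.1·18.4) = 411.01/445.28 ≈ 0.923037  ⇒  B ≈ 22.6258°
cos(C) = (a² + b² − c²)/(2ab) = (146.41 + 73.96 − 338.56)/(2·12.1·8.6) = -118.19/208.12 ≈ -0.567894  ⇒  C ≈ 124.603°
Check: A + B + C ≈ 180°

A = 32.77°, B = 22.63°, C = 124.6°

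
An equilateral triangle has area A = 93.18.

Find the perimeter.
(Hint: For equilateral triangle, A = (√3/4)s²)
A = (√3/4)s²  ⇒  s² = 4A/√3 = 4·93.18/√3 = 372.72/1.73205 ≈ 215.19
s ≈ √215.19 ≈ 14.6694
Perimeter = 3s ≈ 3·14.6694 ≈ 44.0081

Perimeter = 44.01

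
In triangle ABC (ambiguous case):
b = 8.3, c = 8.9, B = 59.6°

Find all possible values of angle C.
b/sin(B) = c/sin(C)  ⇒  sin(C) = c·sin(B)/b = 8.9·sin(59.6°)/8.3
sin(59.6°) ≈ 0.862514
sin(C) ≈ 8.9·0.862514/8.3 ≈ 7.67637/8.3 ≈ 0.924864
Candidate 1: C₁ = arcsin(0.924864) ≈ 67.6479°  →  A = 180° − 59.6° − 67.6479° ≈ 52.7521° > 0, valid
Candidate 2: C₂ = 180° − C₁ ≈ 112.352°  →  A = 180° − 59.6° − 112.352° ≈ 8.04786° > 0, valid

C = 67.65° or C = 112.4° (two solutions)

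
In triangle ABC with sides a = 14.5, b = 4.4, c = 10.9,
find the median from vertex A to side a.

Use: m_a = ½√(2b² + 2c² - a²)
m_a = ½√(2·4.4² + 2·10.9² − 14.5²) = ½√(2·19.36 + 2·118.81 − 210.25) = ½√(38.72 + 237.62 − 210.25) = ½√66.09
√66.09 ≈ 8.12958, so m_a ≈ 4.06479

m_a = 4.065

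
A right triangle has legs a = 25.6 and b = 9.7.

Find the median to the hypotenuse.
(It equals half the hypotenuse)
Hypotenuse c = √(a² + b²) = √(655.36 + 94.09) = √749.45 ≈ 27.3761
Median to hypotenuse = c/2 ≈ 27.3761/2 ≈ 13.688

Median = 13.69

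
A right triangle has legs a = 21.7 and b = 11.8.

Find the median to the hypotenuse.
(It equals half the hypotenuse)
Hypotenuse c = √(a² + b²) = √(470.89 + 139.24) = √610.13 ≈ 24.7008
Median to hypotenuse = c/2 ≈ 24.7008/2 ≈ 12.3504

Median = 12.35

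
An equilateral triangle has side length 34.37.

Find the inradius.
r = Area/s with s the semi-perimeter.
Area = (√3/4)·34.37² = (√3/4)·1181.2969 ≈ 0.433013·1181.2969 ≈ 511.517
s = 3·34.37/2 = 51.555
r ≈ 511.517/51.555 ≈ 9.92176
(Equivalently r = side/(2√3) = 34.37/3.4641 ≈ 9.92176.)

r = 9.922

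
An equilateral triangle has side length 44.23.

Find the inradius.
r = Area/s with s the semi-perimeter.
Area = (√3/4)·44.23² = (√3/4)·1956.2929 ≈ 0.433013·1956.2929 ≈ 847.1
s = 3·44.23/2 = 66.345
r ≈ 847.1/66.345 ≈ 12.7681
(Equivalently r = side/(2√3) = 44.23/3.4641 ≈ 12.7681.)

r = 12.77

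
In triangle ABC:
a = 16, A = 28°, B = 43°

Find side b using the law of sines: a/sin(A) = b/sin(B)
a/sin(A) = b/sin(B)  ⇒  b = a·sin(B)/sin(A) = 16·sin(43°)/sin(28°)
sin(43°) ≈ 0.681998, sin(28°) ≈ 0.469472
b ≈ 16·0.681998/0.469472 ≈ 10.912/0.469472 ≈ 23.2431

b = 23.24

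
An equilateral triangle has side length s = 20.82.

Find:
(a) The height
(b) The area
(a) The height splits the triangle into two 30-60-90 halves: h = s·√3/2 = 20.82·1.73205/2 ≈ 36.0613/2 ≈ 18.0306
(b) Area = (√3/4)·s² = (√3/4)·20.82² = (√3/4)·433.4724 ≈ 0.433013·433.4724 ≈ 187.699

Height = 18.03, Area = 187.7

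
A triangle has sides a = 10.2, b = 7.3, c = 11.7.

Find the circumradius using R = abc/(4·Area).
First find the area with Heron's formula.
s = (10.2 + 7.3 + 11.7)/2 = 14.6
Area = √(s(s−a)(s−b)(s−c)) = √(14.6·4.4·7.3·2.9) ≈ √1359.96 ≈ 36.8776
abc = 10.2·7.3·11.7 = 871.182
R = abc/(4·Area) ≈ 871.182/(4·36.8776) = 871.182/147.511 ≈ 5.90589

R = 5.906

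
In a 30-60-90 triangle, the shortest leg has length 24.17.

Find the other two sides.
In a 30-60-90 triangle the sides are in ratio 1 : √3 : 2 (short leg : long leg : hypotenuse).
Long leg = 24.17·√3 ≈ 24.17·1.73205 ≈ 41.8637
Hypotenuse = 2·24.17 = 48.34

Long leg = 24.17√3 = 41.86, Hypotenuse = 48.34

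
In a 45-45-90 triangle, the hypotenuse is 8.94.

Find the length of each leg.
In a 45-45-90 triangle hypotenuse = leg·√2, so leg = hypotenuse/√2.
Leg = 8.94/√2 ≈ 8.94/1.41421 ≈ 6.32153

Each leg = 6.322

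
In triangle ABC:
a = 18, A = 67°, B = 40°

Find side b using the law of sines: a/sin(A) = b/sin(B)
a/sin(A) = b/sin(B)  ⇒  b = a·sin(B)/sin(A) = 18·sin(40°)/sin(67°)
sin(40°) ≈ 0.642788, sin(67°) ≈ 0.920505
b ≈ 18·0.642788/0.920505 ≈ 11.5702/0.920505 ≈ 12.5694

b = 12.57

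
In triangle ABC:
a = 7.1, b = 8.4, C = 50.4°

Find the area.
Two sides and the included angle (SAS): A = ½·a·b·sin(C) = ½·7.1·8.4·sin(50.4°)
sin(50.4°) ≈ 0.770513
A ≈ ½·59.64·0.770513 = 29.82·0.770513 ≈ 22.9767

Area = 22.98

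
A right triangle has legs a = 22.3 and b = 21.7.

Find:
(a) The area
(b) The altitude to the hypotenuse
(a) The legs are perpendicular, so Area = ½·a·b = ½·22.3·21.7 = ½·483.91 = 241.955
(b) Hypotenuse c = √(a² + b²) = √(497.29 + 470.89) = √968.18 ≈ 31.1156
    Area = ½·c·h_c  ⇒  h_c = 2·Area/c = 483.91/31.1156 ≈ 15.552

Area = 241.955, h_c = 15.55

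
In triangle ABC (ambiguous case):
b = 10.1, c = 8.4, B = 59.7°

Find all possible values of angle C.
b/sin(B) = c/sin(C)  ⇒  sin(C) = c·sin(B)/b = 8.4·sin(59.7°)/10.1
sin(59.7°) ≈ 0.863396
sin(C) ≈ 8.4·0.863396/10.1 ≈ 7.25252/10.1 ≈ 0.718072
Candidate 1: C₁ = arcsin(0.718072) ≈ 45.8955°  →  A = 180° − 59.7° − 45.8955° ≈ 74.4045° > 0, valid
Candidate 2: C₂ = 180° − C₁ ≈ 134.105°  →  A = 180° − 59.7° − 134.105° ≈ -13.8045° ≤ 0, not a valid triangle

C = 45.9° (one solution)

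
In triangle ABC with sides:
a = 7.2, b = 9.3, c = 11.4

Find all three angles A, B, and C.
Law of cosines for each angle (a² = 51.84, b² = 86.49, c² = 129.96):
cos(A) = (b² + c² − a²)/(2bc) = (86.49 + 129.96 − 51.84)/(2·9.3·11.4) = 164.61/212.04 ≈ 0.776316  ⇒  A ≈ 39.0755°
cos(B) = (a² + c² − b²)/(2ac) = (51.84 + 129.96 − 86.49)/(2·7.2·11.4) = 95.31/164.16 ≈ 0.580592  ⇒  B ≈ 54.5078°
cos(C) = (a² + b² − c²)/(2ab) = (51.84 + 86.49 − 129.96)/(2·7.2·9.3) = 8.37/133.92 ≈ 0.0625  ⇒  C ≈ 86.4167°
Check: A + B + C ≈ 180°

A = 39.08°, B = 54.51°, C = 86.42°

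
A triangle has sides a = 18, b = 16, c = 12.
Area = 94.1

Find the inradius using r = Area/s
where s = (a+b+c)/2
s = (18 + 16 + 12)/2 = 46/2 = 23
r = Area/s = 94.1/23 ≈ 4.0913

r = 4.091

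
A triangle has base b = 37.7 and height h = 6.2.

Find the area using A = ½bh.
A = ½·b·h = ½·37.7·6.2 = ½·233.74 = 116.87

Area = 116.87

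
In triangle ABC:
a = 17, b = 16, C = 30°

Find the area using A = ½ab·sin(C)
A = ½·a·b·sin(C) = ½·17·16·sin(30°)
sin(30°) ≈ 0.5
A ≈ ½·272·0.5 = 136·0.5 ≈ 68

Area = 68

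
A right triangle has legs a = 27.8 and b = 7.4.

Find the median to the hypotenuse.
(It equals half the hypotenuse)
Hypotenuse c = √(a² + b²) = √(772.84 + 54.76) = √827.6 ≈ 28.768
Median to hypotenuse = c/2 ≈ 28.768/2 ≈ 14.384

Median = 14.38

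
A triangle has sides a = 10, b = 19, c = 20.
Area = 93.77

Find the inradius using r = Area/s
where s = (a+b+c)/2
s = (10 + 19 + 20)/2 = 49/2 = 24.5
r = Area/s = 93.77/24.5 ≈ 3.82735

r = 3.827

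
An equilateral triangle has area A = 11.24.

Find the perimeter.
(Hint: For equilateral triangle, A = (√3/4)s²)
A = (√3/4)s²  ⇒  s² = 4A/√3 = 4·11.24/√3 = 44.96/1.73205 ≈ 25.9577
s ≈ √25.9577 ≈ 5.09487
Perimeter = 3s ≈ 3·5.09487 ≈ 15.2846

Perimeter = 15.28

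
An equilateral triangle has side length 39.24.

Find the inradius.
r = Area/s with s the semi-perimeter.
Area = (√3/4)·39.24² = (√3/4)·1539.7776 ≈ 0.433013·1539.7776 ≈ 666.743
s = 3·39.24/2 = 58.86
r ≈ 666.743/58.86 ≈ 11.3276
(Equivalently r = side/(2√3) = 39.24/3.4641 ≈ 11.3276.)

r = 11.33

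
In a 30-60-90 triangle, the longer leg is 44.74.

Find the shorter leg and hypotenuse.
In a 30-60-90 triangle the sides are in ratio 1 : √3 : 2, so short leg = long leg/√3 and hypotenuse = 2·(short leg).
Short leg = 44.74/√3 ≈ 44.74/1.73205 ≈ 25.8307
Hypotenuse = 2·25.8307 ≈ 51.6613

Short leg = 25.83, Hypotenuse = 51.66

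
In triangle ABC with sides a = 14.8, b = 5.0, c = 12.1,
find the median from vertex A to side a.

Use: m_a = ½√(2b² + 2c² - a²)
m_a = ½√(2·5.0² + 2·12.1² − 14.8²) = ½√(2·25 + 2·146.41 − 219.04) = ½√(50 + 292.82 − 219.04) = ½√123.78
√123.78 ≈ 11.1256, so m_a ≈ 5.56282

m_a = 5.563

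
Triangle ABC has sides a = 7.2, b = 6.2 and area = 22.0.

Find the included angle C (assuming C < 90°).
Area = ½·a·b·sin(C)  ⇒  sin(C) = 2·Area/(a·b) = 2·22.0/(7.2·6.2) = 44/44.64 ≈ 0.985663
C = arcsin(0.985663) ≈ 80.2863° (taking the acute solution since C < 90°)

C = 80.29°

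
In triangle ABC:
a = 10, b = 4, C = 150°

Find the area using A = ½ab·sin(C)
A = ½·a·b·sin(C) = ½·10·4·sin(150°)
sin(150°) ≈ 0.5
A ≈ ½·40·0.5 = 20·0.5 ≈ 10

Area = 10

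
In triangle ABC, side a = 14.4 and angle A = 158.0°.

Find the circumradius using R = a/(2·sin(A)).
R = a/(2·sin(A)) = 14.4/(2·sin(158.0°))
sin(158.0°) ≈ 0.374607
R ≈ 14.4/(2·0.374607) = 14.4/0.749213 ≈ 19.2202

R = 19.22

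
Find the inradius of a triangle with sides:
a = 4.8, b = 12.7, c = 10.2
r = Area/s where s is the semi-perimeter.
s = (4.8 + 12.7 + 10.2)/2 = 27.7/2 = 13.85
Area = √(s(s−a)(s−b)(s−c)) = √(13.85·9.05·1.15·3.65) ≈ √526.125 ≈ 22.9374
r ≈ 22.9374/13.85 ≈ 1.65613

r = 1.656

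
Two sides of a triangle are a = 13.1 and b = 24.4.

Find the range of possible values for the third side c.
Triangle inequality: |a − b| < c < a + b
|a − b| = |13.1 − 24.4| = 11.3
a + b = 13.1 + 24.4 = 37.5

11.3 < c < 37.5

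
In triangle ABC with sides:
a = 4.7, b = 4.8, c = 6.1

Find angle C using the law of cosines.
c² = a² + b² − 2ab·cos(C)  ⇒  cos(C) = (a² + b² − c²)/(2ab)
cos(C) = (4.7² + 4.8² − 6.1²)/(2·4.7·4.8) = (22.09 + 23.04 − 37.21)/45.12 = 7.92/45.12 ≈ 0.175532
C = arccos(0.175532) ≈ 79.8904°

C = 79.89°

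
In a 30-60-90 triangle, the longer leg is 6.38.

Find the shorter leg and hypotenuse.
In a 30-60-90 triangle the sides are in ratio 1 : √3 : 2, so short leg = long leg/√3 and hypotenuse = 2·(short leg).
Short leg = 6.38/√3 ≈ 6.38/1.73205 ≈ 3.68349
Hypotenuse = 2·3.68349 ≈ 7.36699

Short leg = 3.683, Hypotenuse = 7.367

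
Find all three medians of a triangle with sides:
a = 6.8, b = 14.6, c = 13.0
Median formula: m_a = ½√(2b² + 2c² − a²) (and cyclically). a² = 46.24, b² = 213.16, c² = 169.
m_a = ½√(2·213.16 + 2·169 − 46.24) = ½√718.08 ≈ ½·26.797 ≈ 13.3985
m_b = ½√(2·46.24 + 2·169 − 213.16) = ½√217.32 ≈ ½·14.7418 ≈ 7.37089
m_c = ½√(2·46.24 + 2·213.16 − 169) = ½√349.8 ≈ ½·18.7029 ≈ 9.35147

m_a = 13.4, m_b = 7.371, m_c = 9.351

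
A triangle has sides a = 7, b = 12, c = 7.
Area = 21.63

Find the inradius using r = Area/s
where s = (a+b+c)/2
s = (7 + 12 + 7)/2 = 26/2 = 13
r = Area/s = 21.63/13 ≈ 1.66385

r = 1.664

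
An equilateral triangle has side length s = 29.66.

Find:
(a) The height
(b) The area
(a) The height splits the triangle into two 30-60-90 halves: h = s·√3/2 = 29.66·1.73205/2 ≈ 51.3726/2 ≈ 25.6863
(b) Area = (√3/4)·s² = (√3/4)·29.66² = (√3/4)·879.7156 ≈ 0.433013·879.7156 ≈ 380.928

Height = 25.69, Area = 380.9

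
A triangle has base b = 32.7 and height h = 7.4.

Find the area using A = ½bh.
A = ½·b·h = ½·32.7·7.4 = ½·241.98 = 120.99

Area = 120.99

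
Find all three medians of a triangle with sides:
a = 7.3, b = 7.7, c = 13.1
Median formula: m_a = ½√(2b² + 2c² − a²) (and cyclically). a² = 53.29, b² = 59.29, c² = 171.61.
m_a = ½√(2·59.29 + 2·171.61 − 53.29) = ½√408.51 ≈ ½·20.2116 ≈ 10.1058
m_b = ½√(2·53.29 + 2·171.61 − 59.29) = ½√390.51 ≈ ½·19.7613 ≈ 9.88066
m_c = ½√(2·53.29 + 2·59.29 − 171.61) = ½√53.55 ≈ ½·7.31779 ≈ 3.65889

m_a = 10.11, m_b = 9.881, m_c = 3.659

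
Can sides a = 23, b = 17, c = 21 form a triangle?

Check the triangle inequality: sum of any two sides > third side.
a + b vs c: 23 + 17 = 40 > 21  ✓
a + c vs b: 23 + 21 = 44 > 17  ✓
b + c vs a: 17 + 21 = 38 > 23  ✓

Yes, triangle inequality satisfied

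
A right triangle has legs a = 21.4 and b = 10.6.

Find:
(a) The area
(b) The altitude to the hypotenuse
(a) The legs are perpendicular, so Area = ½·a·b = ½·21.4·10.6 = ½·226.84 = 113.42
(b) Hypotenuse c = √(a² + b²) = √(457.96 + 112.36) = √570.32 ≈ 23.8814
    Area = ½·c·h_c  ⇒  h_c = 2·Area/c = 226.84/23.8814 ≈ 9.49862

Area = 113.42, h_c = 9.499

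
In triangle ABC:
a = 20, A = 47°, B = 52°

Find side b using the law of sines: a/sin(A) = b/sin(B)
a/sin(A) = b/sin(B)  ⇒  b = a·sin(B)/sin(A) = 20·sin(52°)/sin(47°)
sin(52°) ≈ 0.788011, sin(47°) ≈ 0.731354
b ≈ 20·0.788011/0.731354 ≈ 15.7602/0.731354 ≈ 21.5494

b = 21.55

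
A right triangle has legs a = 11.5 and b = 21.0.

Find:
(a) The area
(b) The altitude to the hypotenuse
(a) The legs are perpendicular, so Area = ½·a·b = ½·11.5·21.0 = ½·241.5 = 120.75
(b) Hypotenuse c = √(a² + b²) = √(132.25 + 441) = √573.25 ≈ 23.9426
    Area = ½·c·h_c  ⇒  h_c = 2·Area/c = 241.5/23.9426 ≈ 10.0866

Area = 120.75, h_c = 10.09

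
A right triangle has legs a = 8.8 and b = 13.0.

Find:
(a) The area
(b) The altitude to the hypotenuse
(a) The legs are perpendicular, so Area = ½·a·b = ½·8.8·13.0 = ½·114.4 = 57.2
(b) Hypotenuse c = √(a² + b²) = √(77.44 + 169) = √246.44 ≈ 15.6984
    Area = ½·c·h_c  ⇒  h_c = 2·Area/c = 114.4/15.6984 ≈ 7.28736

Area = 57.2, h_c = 7.287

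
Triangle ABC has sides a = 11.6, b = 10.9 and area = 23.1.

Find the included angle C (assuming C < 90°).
Area = ½·a·b·sin(C)  ⇒  sin(C) = 2·Area/(a·b) = 2·23.1/(11.6·10.9) = 46.2/126.44 ≈ 0.365391
C = arcsin(0.365391) ≈ 21.4316° (taking the acute solution since C < 90°)

C = 21.43°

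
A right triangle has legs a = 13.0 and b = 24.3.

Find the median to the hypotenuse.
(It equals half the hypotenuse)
Hypotenuse c = √(a² + b²) = √(169 + 590.49) = √759.49 ≈ 27.5588
Median to hypotenuse = c/2 ≈ 27.5588/2 ≈ 13.7794

Median = 13.78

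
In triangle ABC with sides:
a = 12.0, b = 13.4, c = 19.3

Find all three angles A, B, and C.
Law of cosines for each angle (a² = 144, b² = 179.56, c² = 372.49):
cos(A) = (b² + c² − a²)/(2bc) = (179.56 + 372.49 − 144)/(2·13.4·19.3) = 408.05/517.24 ≈ 0.788899  ⇒  A ≈ 37.9173°
cos(B) = (a² + c² − b²)/(2ac) = (144 + 372.49 − 179.56)/(2·12.0·19.3) = 336.93/463.2 ≈ 0.727396  ⇒  B ≈ 43.3314°
cos(C) = (a² + b² − c²)/(2ab) = (144 + 179.56 − 372.49)/(2·12.0·13.4) = -48.93/321.6 ≈ -0.152146  ⇒  C ≈ 98.7513°
Check: A + B + C ≈ 180°

A = 37.92°, B = 43.33°, C = 98.75°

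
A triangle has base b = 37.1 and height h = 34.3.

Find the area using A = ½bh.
A = ½·b·h = ½·37.1·34.3 = ½·1272.53 = 636.265

Area = 636.265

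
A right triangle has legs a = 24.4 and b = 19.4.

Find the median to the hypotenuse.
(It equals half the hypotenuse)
Hypotenuse c = √(a² + b²) = √(595.36 + 376.36) = √971.72 ≈ 31.1724
Median to hypotenuse = c/2 ≈ 31.1724/2 ≈ 15.5862

Median = 15.59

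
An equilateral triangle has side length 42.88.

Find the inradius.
r = Area/s with s the semi-perimeter.
Area = (√3/4)·42.88² = (√3/4)·1838.6944 ≈ 0.433013·1838.6944 ≈ 796.178
s = 3·42.88/2 = 64.32
r ≈ 796.178/64.32 ≈ 12.3784
(Equivalently r = side/(2√3) = 42.88/3.4641 ≈ 12.3784.)

r = 12.38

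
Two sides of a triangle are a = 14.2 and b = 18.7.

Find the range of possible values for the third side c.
Triangle inequality: |a − b| < c < a + b
|a − b| = |14.2 − 18.7| = 4.5
a + b = 14.2 + 18.7 = 32.9

4.5 < c < 32.9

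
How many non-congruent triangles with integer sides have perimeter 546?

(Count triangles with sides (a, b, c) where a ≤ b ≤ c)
Let a ≤ b ≤ c with a + b + c = 546. The only binding inequality is a + b > c, i.e. 546 − c > c, so c < 546/2; and c ≥ 546/3 since c is the largest side.
So 182 ≤ c ≤ 272. For each c, b runs from ⌈(546 − c)/2⌉ up to c (then a = 546 − b − c satisfies 1 ≤ a ≤ b automatically), giving c − ⌈(546 − c)/2⌉ + 1 choices.
Summing over c: 1 + 2 + 4 + 5 + … + 134 + 136  (91 terms, c = 182, …, 272) = 6211
Check (closed form: nearest integer to p²/48 for even p, (p+3)²/48 for odd p): 546²/48 = 298116/48 ≈ 6210.75 → 6211

6211 triangles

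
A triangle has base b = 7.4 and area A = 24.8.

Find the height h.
A = ½·b·h  ⇒  h = 2A/b = 2·24.8/7.4 = 49.6/7.4 ≈ 6.7027

h = 6.703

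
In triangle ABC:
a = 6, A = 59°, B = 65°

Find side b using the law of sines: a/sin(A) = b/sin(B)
a/sin(A) = b/sin(B)  ⇒  b = a·sin(B)/sin(A) = 6·sin(65°)/sin(59°)
sin(65°) ≈ 0.906308, sin(59°) ≈ 0.857167
b ≈ 6·0.906308/0.857167 ≈ 5.43785/0.857167 ≈ 6.34397

b = 6.344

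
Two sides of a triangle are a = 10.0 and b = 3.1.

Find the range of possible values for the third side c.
Triangle inequality: |a − b| < c < a + b
|a − b| = |10.0 − 3.1| = 6.9
a + b = 10.0 + 3.1 = 13.1

6.9 < c < 13.1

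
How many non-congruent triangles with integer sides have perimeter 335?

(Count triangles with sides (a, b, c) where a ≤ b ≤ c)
Let a ≤ b ≤ c with a + b + c = 335. The only binding inequality is a + b > c, i.e. 335 − c > c, so c < 335/2; and c ≥ 335/3 since c is the largest side.
So 112 ≤ c ≤ 167. For each c, b runs from ⌈(335 − c)/2⌉ up to c (then a = 335 − b − c satisfies 1 ≤ a ≤ b automatically), giving c − ⌈(335 − c)/2⌉ + 1 choices.
Summing over c: 1 + 3 + 4 + 6 + … + 82 + 84  (56 terms, c = 112, …, 167) = 2380
Check (closed form: nearest integer to p²/48 for even p, (p+3)²/48 for odd p): (335+3)²/48 = 338²/48 = 114244/48 ≈ 2380.08 → 2380

2380 triangles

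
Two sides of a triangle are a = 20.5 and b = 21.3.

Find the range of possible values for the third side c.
Triangle inequality: |a − b| < c < a + b
|a − b| = |20.5 − 21.3| = 0.8
a + b = 20.5 + 21.3 = 41.8

0.8 < c < 41.8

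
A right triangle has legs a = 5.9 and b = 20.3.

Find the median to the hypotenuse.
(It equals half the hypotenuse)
Hypotenuse c = √(a² + b²) = √(34.81 + 412.09) = √446.9 ≈ 21.14
Median to hypotenuse = c/2 ≈ 21.14/2 ≈ 10.57

Median = 10.57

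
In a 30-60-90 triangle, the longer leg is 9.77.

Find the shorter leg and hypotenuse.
In a 30-60-90 triangle the sides are in ratio 1 : √3 : 2, so short leg = long leg/√3 and hypotenuse = 2·(short leg).
Short leg = 9.77/√3 ≈ 9.77/1.73205 ≈ 5.64071
Hypotenuse = 2·5.64071 ≈ 11.2814

Short leg = 5.641, Hypotenuse = 11.28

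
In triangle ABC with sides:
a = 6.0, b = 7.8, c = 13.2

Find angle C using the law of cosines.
c² = a² + b² − 2ab·cos(C)  ⇒  cos(C) = (a² + b² − c²)/(2ab)
cos(C) = (6.0² + 7.8² − 13.2²)/(2·6.0·7.8) = (36 + 60.84 − 174.24)/93.6 = -77.4/93.6 ≈ -0.826923
C = arccos(-0.826923) ≈ 145.784°

C = 145.8°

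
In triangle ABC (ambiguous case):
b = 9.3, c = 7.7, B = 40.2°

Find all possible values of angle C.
b/sin(B) = c/sin(C)  ⇒  sin(C) = c·sin(B)/b = 7.7·sin(40.2°)/9.3
sin(40.2°) ≈ 0.645458
sin(C) ≈ 7.7·0.645458/9.3 ≈ 4.97002/9.3 ≈ 0.534411
Candidate 1: C₁ = arcsin(0.534411) ≈ 32.304°  →  A = 180° − 40.2° − 32.304° ≈ 107.496° > 0, valid
Candidate 2: C₂ = 180° − C₁ ≈ 147.696°  →  A = 180° − 40.2° − 147.696° ≈ -7.896° ≤ 0, not a valid triangle

C = 32.3° (one solution)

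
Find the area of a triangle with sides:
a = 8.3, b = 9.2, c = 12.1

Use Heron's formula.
s = (8.3 + 9.2 + 12.1)/2 = 29.6/2 = 14.8
s − a = 6.5, s − b = 5.6, s − c = 2.7
s(s−a)(s−b)(s−c) = 14.8·6.5·5.6·2.7 ≈ 1454.54
Area = √1454.54 ≈ 38.1385

Area = 38.14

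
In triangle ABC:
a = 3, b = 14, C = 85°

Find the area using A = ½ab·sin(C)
A = ½·a·b·sin(C) = ½·3·14·sin(85°)
sin(85°) ≈ 0.996195
A ≈ ½·42·0.996195 = 21·0.996195 ≈ 20.9201

Area = 20.92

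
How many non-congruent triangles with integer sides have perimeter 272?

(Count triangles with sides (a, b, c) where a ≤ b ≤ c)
Let a ≤ b ≤ c with a + b + c = 272. The only binding inequality is a + b > c, i.e. 272 − c > c, so c < 272/2; and c ≥ 272/3 since c is the largest side.
So 91 ≤ c ≤ 135. For each c, b runs from ⌈(272 − c)/2⌉ up to c (then a = 272 − b − c satisfies 1 ≤ a ≤ b automatically), giving c − ⌈(272 − c)/2⌉ + 1 choices.
Summing over c: 1 + 3 + 4 + 6 + … + 66 + 67  (45 terms, c = 91, …, 135) = 1541
Check (closed form: nearest integer to p²/48 for even p, (p+3)²/48 for odd p): 272²/48 = 73984/48 ≈ 1541.33 → 1541

1541 triangles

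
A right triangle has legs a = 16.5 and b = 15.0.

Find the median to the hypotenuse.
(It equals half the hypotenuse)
Hypotenuse c = √(a² + b²) = √(272.25 + 225) = √497.25 ≈ 22.2991
Median to hypotenuse = c/2 ≈ 22.2991/2 ≈ 11.1496

Median = 11.15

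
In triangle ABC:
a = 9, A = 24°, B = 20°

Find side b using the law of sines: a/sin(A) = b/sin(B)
a/sin(A) = b/sin(B)  ⇒  b = a·sin(B)/sin(A) = 9·sin(20°)/sin(24°)
sin(20°) ≈ 0.34202, sin(24°) ≈ 0.406737
b ≈ 9·0.34202/0.406737 ≈ 3.07818/0.406737 ≈ 7.568

b = 7.568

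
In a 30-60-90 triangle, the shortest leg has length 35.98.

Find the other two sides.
In a 30-60-90 triangle the sides are in ratio 1 : √3 : 2 (short leg : long leg : hypotenuse).
Long leg = 35.98·√3 ≈ 35.98·1.73205 ≈ 62.3192
Hypotenuse = 2·35.98 = 71.96

Long leg = 35.98√3 = 62.32, Hypotenuse = 71.96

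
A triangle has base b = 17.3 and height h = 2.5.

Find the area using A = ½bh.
A = ½·b·h = ½·17.3·2.5 = ½·43.25 = 21.625

Area = 21.625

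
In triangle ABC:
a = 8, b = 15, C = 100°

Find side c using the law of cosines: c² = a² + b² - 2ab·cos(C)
c² = 8² + 15² − 2·8·15·cos(100°)
cos(100°) ≈ -0.173648
c² ≈ 64 + 225 − 240·(-0.173648) ≈ 289 + 41.6756 ≈ 330.676
c ≈ √330.676 ≈ 18.1845

c = 18.18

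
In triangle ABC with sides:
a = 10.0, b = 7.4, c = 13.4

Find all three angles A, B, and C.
Law of cosines for each angle (a² = 100, b² = 54.76, c² = 179.56):
cos(A) = (b² + c² − a²)/(2bc) = (54.76 + 179.56 − 100)/(2·7.4·13.4) = 134.32/198.32 ≈ 0.677289  ⇒  A ≈ 47.3678°
cos(B) = (a² + c² − b²)/(2ac) = (100 + 179.56 − 54.76)/(2·10.0·13.4) = 224.8/268 ≈ 0.838806  ⇒  B ≈ 32.9858°
cos(C) = (a² + b² − c²)/(2ab) = (100 + 54.76 − 179.56)/(2·10.0·7.4) = -24.8/148 ≈ -0.167568  ⇒  C ≈ 99.6464°
Check: A + B + C ≈ 180°

A = 47.37°, B = 32.99°, C = 99.65°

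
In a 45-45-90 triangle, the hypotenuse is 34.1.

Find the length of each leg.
In a 45-45-90 triangle hypotenuse = leg·√2, so leg = hypotenuse/√2.
Leg = 34.1/√2 ≈ 34.1/1.41421 ≈ 24.1123

Each leg = 24.11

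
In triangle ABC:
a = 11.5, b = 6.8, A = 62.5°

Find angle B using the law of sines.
a/sin(A) = b/sin(B)  ⇒  sin(B) = b·sin(A)/a = 6.8·sin(62.5°)/11.5
sin(62.5°) ≈ 0.887011
sin(B) ≈ 6.8·0.887011/11.5 ≈ 6.03167/11.5 ≈ 0.524493
B = arcsin(0.524493) ≈ 31.6341°
(Since b ≤ a we need B ≤ A, so the obtuse alternative 180° − 31.6341° ≈ 148.366° is rejected.)

B = 31.63°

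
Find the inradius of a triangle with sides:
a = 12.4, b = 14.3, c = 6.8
r = Area/s where s is the semi-perimeter.
s = (12.4 + 14.3 + 6.8)/2 = 33.5/2 = 16.75
Area = √(s(s−a)(s−b)(s−c)) = √(16.75·4.35·2.45·9.95) ≈ √1776.21 ≈ 42.1451
r ≈ 42.1451/16.75 ≈ 2.51612

r = 2.516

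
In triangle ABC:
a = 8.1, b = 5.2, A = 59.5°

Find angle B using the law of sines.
a/sin(A) = b/sin(B)  ⇒  sin(B) = b·sin(A)/a = 5.2·sin(59.5°)/8.1
sin(59.5°) ≈ 0.861629
sin(B) ≈ 5.2·0.861629/8.1 ≈ 4.48047/8.1 ≈ 0.553145
B = arcsin(0.553145) ≈ 33.583°
(Since b ≤ a we need B ≤ A, so the obtuse alternative 180° − 33.583° ≈ 146.417° is rejected.)

B = 33.58°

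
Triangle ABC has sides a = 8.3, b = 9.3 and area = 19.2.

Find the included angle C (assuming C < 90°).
Area = ½·a·b·sin(C)  ⇒  sin(C) = 2·Area/(a·b) = 2·19.2/(8.3·9.3) = 38.4/77.19 ≈ 0.497474
C = arcsin(0.497474) ≈ 29.833° (taking the acute solution since C < 90°)

C = 29.83°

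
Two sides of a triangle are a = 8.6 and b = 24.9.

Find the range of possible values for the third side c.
Triangle inequality: |a − b| < c < a + b
|a − b| = |8.6 − 24.9| = 16.3
a + b = 8.6 + 24.9 = 33.5

16.3 < c < 33.5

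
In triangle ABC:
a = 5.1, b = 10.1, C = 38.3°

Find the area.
Two sides and the included angle (SAS): A = ½·a·b·sin(C) = ½·5.1·10.1·sin(38.3°)
sin(38.3°) ≈ 0.619779
A ≈ ½·51.51·0.619779 = 25.755·0.619779 ≈ 15.9624

Area = 15.96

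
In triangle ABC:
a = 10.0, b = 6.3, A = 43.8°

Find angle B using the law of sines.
a/sin(A) = b/sin(B)  ⇒  sin(B) = b·sin(A)/a = 6.3·sin(43.8°)/10.0
sin(43.8°) ≈ 0.692143
sin(B) ≈ 6.3·0.692143/10.0 ≈ 4.3605/10.0 ≈ 0.43605
B = arcsin(0.43605) ≈ 25.8521°
(Since b ≤ a we need B ≤ A, so the obtuse alternative 180° − 25.8521° ≈ 154.148° is rejected.)

B = 25.85°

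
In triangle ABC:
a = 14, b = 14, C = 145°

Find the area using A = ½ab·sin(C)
A = ½·a·b·sin(C) = ½·14·14·sin(145°)
sin(145°) ≈ 0.573576
A ≈ ½·196·0.573576 = 98·0.573576 ≈ 56.2105

Area = 56.21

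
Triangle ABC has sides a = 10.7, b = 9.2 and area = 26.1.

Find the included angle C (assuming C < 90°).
Area = ½·a·b·sin(C)  ⇒  sin(C) = 2·Area/(a·b) = 2·26.1/(10.7·9.2) = 52.2/98.44 ≈ 0.530272
C = arcsin(0.530272) ≈ 32.0239° (taking the acute solution since C < 90°)

C = 32.02°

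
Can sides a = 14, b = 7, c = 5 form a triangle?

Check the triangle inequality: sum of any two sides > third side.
a + b vs c: 14 + 7 = 21 > 5  ✓
a + c vs b: 14 + 5 = 19 > 7  ✓
b + c vs a: 7 + 5 = 12 ≤ 14  ✗

No: 7 + 5 = 12 is not > 14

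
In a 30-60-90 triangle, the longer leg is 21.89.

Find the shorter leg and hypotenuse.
In a 30-60-90 triangle the sides are in ratio 1 : √3 : 2, so short leg = long leg/√3 and hypotenuse = 2·(short leg).
Short leg = 21.89/√3 ≈ 21.89/1.73205 ≈ 12.6382
Hypotenuse = 2·12.6382 ≈ 25.2764

Short leg = 12.64, Hypotenuse = 25.28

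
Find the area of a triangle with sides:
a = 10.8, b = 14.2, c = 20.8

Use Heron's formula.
s = (10.8 + 14.2 + 20.8)/2 = 45.8/2 = 22.9
s − a = 12.1, s − b = 8.7, s − c = 2.1
s(s−a)(s−b)(s−c) = 22.9·12.1·8.7·2.1 ≈ 5062.43
Area = √5062.43 ≈ 71.1508

Area = 71.15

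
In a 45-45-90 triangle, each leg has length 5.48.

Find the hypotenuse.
In a 45-45-90 triangle the sides are in ratio 1 : 1 : √2, so hypotenuse = leg·√2.
Hypotenuse = 5.48·√2 ≈ 5.48·1.41421 ≈ 7.74989

Hypotenuse = 5.48√2 = 7.75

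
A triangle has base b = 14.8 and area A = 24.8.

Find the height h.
A = ½·b·h  ⇒  h = 2A/b = 2·24.8/14.8 = 49.6/14.8 ≈ 3.35135

h = 3.351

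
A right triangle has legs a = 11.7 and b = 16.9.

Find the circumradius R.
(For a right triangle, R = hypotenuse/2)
Hypotenuse c = √(a² + b²) = √(136.89 + 285.61) = √422.5 ≈ 20.5548
R = c/2 ≈ 20.5548/2 ≈ 10.2774

R = 10.28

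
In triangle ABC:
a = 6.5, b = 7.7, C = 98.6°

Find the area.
Two sides and the included angle (SAS): A = ½·a·b·sin(C) = ½·6.5·7.7·sin(98.6°)
sin(98.6°) ≈ 0.988756
A ≈ ½·50.05·0.988756 = 25.025·0.988756 ≈ 24.7436

Area = 24.74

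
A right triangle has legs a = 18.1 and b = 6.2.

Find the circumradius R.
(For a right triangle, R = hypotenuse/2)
Hypotenuse c = √(a² + b²) = √(327.61 + 38.44) = √366.05 ≈ 19.1324
R = c/2 ≈ 19.1324/2 ≈ 9.56622

R = 9.566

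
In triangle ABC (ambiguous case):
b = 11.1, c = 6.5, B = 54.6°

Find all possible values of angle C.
b/sin(B) = c/sin(C)  ⇒  sin(C) = c·sin(B)/b = 6.5·sin(54.6°)/11.1
sin(54.6°) ≈ 0.815128
sin(C) ≈ 6.5·0.815128/11.1 ≈ 5.29833/11.1 ≈ 0.477327
Candidate 1: C₁ = arcsin(0.477327) ≈ 28.511°  →  A = 180° − 54.6° − 28.511° ≈ 96.889° > 0, valid
Candidate 2: C₂ = 180° − C₁ ≈ 151.489°  →  A = 180° − 54.6° − 151.489° ≈ -26.089° ≤ 0, not a valid triangle

C = 28.51° (one solution)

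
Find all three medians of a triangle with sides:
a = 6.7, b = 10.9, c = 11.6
Median formula: m_a = ½√(2b² + 2c² − a²) (and cyclically). a² = 44.89, b² = 118.81, c² = 134.56.
m_a = ½√(2·118.81 + 2·134.56 − 44.89) = ½√461.85 ≈ ½·21.4907 ≈ 10.7453
m_b = ½√(2·44.89 + 2·134.56 − 118.81) = ½√240.09 ≈ ½·15.4948 ≈ 7.74742
m_c = ½√(2·44.89 + 2·118.81 − 134.56) = ½√192.84 ≈ ½·13.8867 ≈ 6.94334

m_a = 10.75, m_b = 7.747, m_c = 6.943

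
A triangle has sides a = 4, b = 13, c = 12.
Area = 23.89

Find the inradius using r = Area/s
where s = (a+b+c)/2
s = (4 + 13 + 12)/2 = 29/2 = 14.5
r = Area/s = 23.89/14.5 ≈ 1.64759

r = 1.648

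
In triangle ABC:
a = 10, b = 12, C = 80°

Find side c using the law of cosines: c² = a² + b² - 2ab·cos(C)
c² = 10² + 12² − 2·10·12·cos(80°)
cos(80°) ≈ 0.173648
c² ≈ 100 + 144 − 240·(0.173648) ≈ 244 − 41.6756 ≈ 202.324
c ≈ √202.324 ≈ 14.2241

c = 14.22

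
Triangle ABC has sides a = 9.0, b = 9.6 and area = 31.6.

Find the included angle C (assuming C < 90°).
Area = ½·a·b·sin(C)  ⇒  sin(C) = 2·Area/(a·b) = 2·31.6/(9.0·9.6) = 63.2/86.4 ≈ 0.731481
C = arcsin(0.731481) ≈ 47.0107° (taking the acute solution since C < 90°)

C = 47.01°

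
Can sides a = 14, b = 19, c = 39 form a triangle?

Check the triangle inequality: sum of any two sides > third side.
a + b vs c: 14 + 19 = 33 ≤ 39  ✗
a + c vs b: 14 + 39 = 53 > 19  ✓
b + c vs a: 19 + 39 = 58 > 14  ✓

No: 14 + 19 = 33 is not > 39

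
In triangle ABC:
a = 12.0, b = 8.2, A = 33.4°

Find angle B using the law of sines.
a/sin(A) = b/sin(B)  ⇒  sin(B) = b·sin(A)/a = 8.2·sin(33.4°)/12.0
sin(33.4°) ≈ 0.550481
sin(B) ≈ 8.2·0.550481/12.0 ≈ 4.51394/12.0 ≈ 0.376162
B = arcsin(0.376162) ≈ 22.0961°
(Since b ≤ a we need B ≤ A, so the obtuse alternative 180° − 22.0961° ≈ 157.904° is rejected.)

B = 22.1°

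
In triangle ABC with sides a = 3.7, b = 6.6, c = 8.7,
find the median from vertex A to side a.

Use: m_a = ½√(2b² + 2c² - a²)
m_a = ½√(2·6.6² + 2·8.7² − 3.7²) = ½√(2·43.56 + 2·75.69 − 13.69) = ½√(87.12 + 151.38 − 13.69) = ½√224.81
√224.81 ≈ 14.9937, so m_a ≈ 7.49683

m_a = 7.497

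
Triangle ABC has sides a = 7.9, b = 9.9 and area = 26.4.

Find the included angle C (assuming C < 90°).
Area = ½·a·b·sin(C)  ⇒  sin(C) = 2·Area/(a·b) = 2·26.4/(7.9·9.9) = 52.8/78.21 ≈ 0.675105
C = arcsin(0.675105) ≈ 42.4623° (taking the acute solution since C < 90°)

C = 42.46°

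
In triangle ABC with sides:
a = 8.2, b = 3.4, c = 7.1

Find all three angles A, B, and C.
Law of cosines for each angle (a² = 67.24, b² = 11.56, c² = 50.41):
cos(A) = (b² + c² − a²)/(2bc) = (11.56 + 50.41 − 67.24)/(2·3.4·7.1) = -5.27/48.28 ≈ -0.109155  ⇒  A ≈ 96.2666°
cos(B) = (a² + c² − b²)/(2ac) = (67.24 + 50.41 − 11.56)/(2·8.2·7.1) = 106.09/116.44 ≈ 0.911113  ⇒  B ≈ 24.3404°
cos(C) = (a² + b² − c²)/(2ab) = (67.24 + 11.56 − 50.41)/(2·8.2·3.4) = 28.39/55.76 ≈ 0.509146  ⇒  C ≈ 59.393°
Check: A + B + C ≈ 180°

A = 96.27°, B = 24.34°, C = 59.39°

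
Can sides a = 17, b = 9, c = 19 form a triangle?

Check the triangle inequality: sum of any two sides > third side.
a + b vs c: 17 + 9 = 26 > 19  ✓
a + c vs b: 17 + 19 = 36 > 9  ✓
b + c vs a: 9 + 19 = 28 > 17  ✓

Yes, triangle inequality satisfied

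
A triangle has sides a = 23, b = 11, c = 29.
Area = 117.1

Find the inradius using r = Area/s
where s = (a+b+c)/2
s = (23 + 11 + 29)/2 = 63/2 = 31.5
r = Area/s = 117.1/31.5 ≈ 3.71746

r = 3.717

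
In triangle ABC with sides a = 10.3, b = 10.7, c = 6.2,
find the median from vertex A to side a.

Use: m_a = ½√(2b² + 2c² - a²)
m_a = ½√(2·10.7² + 2·6.2² − 10.3²) = ½√(2·114.49 + 2·38.44 − 106.09) = ½√(228.98 + 76.88 − 106.09) = ½√199.77
√199.77 ≈ 14.134, so m_a ≈ 7.067

m_a = 7.067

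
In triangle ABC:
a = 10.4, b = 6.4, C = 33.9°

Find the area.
Two sides and the included angle (SAS): A = ½·a·b·sin(C) = ½·10.4·6.4·sin(33.9°)
sin(33.9°) ≈ 0.557745
A ≈ ½·66.56·0.557745 = 33.28·0.557745 ≈ 18.5618

Area = 18.56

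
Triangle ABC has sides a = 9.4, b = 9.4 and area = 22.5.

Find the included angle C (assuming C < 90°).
Area = ½·a·b·sin(C)  ⇒  sin(C) = 2·Area/(a·b) = 2·22.5/(9.4·9.4) = 45/88.36 ≈ 0.50928
C = arcsin(0.50928) ≈ 30.6159° (taking the acute solution since C < 90°)

C = 30.62°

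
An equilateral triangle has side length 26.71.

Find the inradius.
r = Area/s with s the semi-perimeter.
Area = (√3/4)·26.71² = (√3/4)·713.4241 ≈ 0.433013·713.4241 ≈ 308.922
s = 3·26.71/2 = 40.065
r ≈ 308.922/40.065 ≈ 7.71051
(Equivalently r = side/(2√3) = 26.71/3.4641 ≈ 7.71051.)

r = 7.711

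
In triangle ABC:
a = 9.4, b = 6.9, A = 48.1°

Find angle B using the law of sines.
a/sin(A) = b/sin(B)  ⇒  sin(B) = b·sin(A)/a = 6.9·sin(48.1°)/9.4
sin(48.1°) ≈ 0.744312
sin(B) ≈ 6.9·0.744312/9.4 ≈ 5.13575/9.4 ≈ 0.546356
B = arcsin(0.546356) ≈ 33.1174°
(Since b ≤ a we need B ≤ A, so the obtuse alternative 180° − 33.1174° ≈ 146.883° is rejected.)

B = 33.12°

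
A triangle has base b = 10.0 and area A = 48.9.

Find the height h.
A = ½·b·h  ⇒  h = 2A/b = 2·48.9/10.0 = 97.8/10.0 ≈ 9.78

h = 9.78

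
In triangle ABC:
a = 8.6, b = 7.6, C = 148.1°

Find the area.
Two sides and the included angle (SAS): A = ½·a·b·sin(C) = ½·8.6·7.6·sin(148.1°)
sin(148.1°) ≈ 0.528438
A ≈ ½·65.36·0.528438 = 32.68·0.528438 ≈ 17.2694

Area = 17.27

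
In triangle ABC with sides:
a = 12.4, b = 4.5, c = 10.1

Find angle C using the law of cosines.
c² = a² + b² − 2ab·cos(C)  ⇒  cos(C) = (a² + b² − c²)/(2ab)
cos(C) = (12.4² + 4.5² − 10.1²)/(2·12.4·4.5) = (153.76 + 20.25 − 102.01)/111.6 = 72/111.6 ≈ 0.645161
C = arccos(0.645161) ≈ 49.8222°

C = 49.82°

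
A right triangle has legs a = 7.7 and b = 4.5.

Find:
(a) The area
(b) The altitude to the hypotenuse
(a) The legs are perpendicular, so Area = ½·a·b = ½·7.7·4.5 = ½·34.65 = 17.325
(b) Hypotenuse c = √(a² + b²) = √(59.29 + 20.25) = √79.54 ≈ 8.91852
    Area = ½·c·h_c  ⇒  h_c = 2·Area/c = 34.65/8.91852 ≈ 3.88517

Area = 17.325, h_c = 3.885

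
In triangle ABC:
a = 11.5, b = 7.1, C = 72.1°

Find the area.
Two sides and the included angle (SAS): A = ½·a·b·sin(C) = ½·11.5·7.1·sin(72.1°)
sin(72.1°) ≈ 0.951594
A ≈ ½·81.65·0.951594 = 40.825·0.951594 ≈ 38.8488

Area = 38.85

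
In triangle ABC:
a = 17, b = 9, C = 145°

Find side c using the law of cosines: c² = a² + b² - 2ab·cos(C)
c² = 17² + 9² − 2·17·9·cos(145°)
cos(145°) ≈ -0.819152
c² ≈ 289 + 81 − 306·(-0.819152) ≈ 370 + 250.661 ≈ 620.661
c ≈ √620.661 ≈ 24.9131

c = 24.91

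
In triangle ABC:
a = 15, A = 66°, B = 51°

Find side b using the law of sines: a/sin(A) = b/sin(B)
a/sin(A) = b/sin(B)  ⇒  b = a·sin(B)/sin(A) = 15·sin(51°)/sin(66°)
sin(51°) ≈ 0.777146, sin(66°) ≈ 0.913545
b ≈ 15·0.777146/0.913545 ≈ 11.6572/0.913545 ≈ 12.7604

b = 12.76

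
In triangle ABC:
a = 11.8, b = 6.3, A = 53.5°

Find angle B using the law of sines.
a/sin(A) = b/sin(B)  ⇒  sin(B) = b·sin(A)/a = 6.3·sin(53.5°)/11.8
sin(53.5°) ≈ 0.803857
sin(B) ≈ 6.3·0.803857/11.8 ≈ 5.0643/11.8 ≈ 0.429178
B = arcsin(0.429178) ≈ 25.4154°
(Since b ≤ a we need B ≤ A, so the obtuse alternative 180° − 25.4154° ≈ 154.585° is rejected.)

B = 25.42°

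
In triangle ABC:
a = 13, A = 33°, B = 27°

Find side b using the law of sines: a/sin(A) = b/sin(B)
a/sin(A) = b/sin(B)  ⇒  b = a·sin(B)/sin(A) = 13·sin(27°)/sin(33°)
sin(27°) ≈ 0.45399, sin(33°) ≈ 0.544639
b ≈ 13·0.45399/0.544639 ≈ 5.90188/0.544639 ≈ 10.8363

b = 10.84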